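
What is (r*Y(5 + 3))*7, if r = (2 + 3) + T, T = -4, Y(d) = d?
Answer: 56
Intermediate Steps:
r = 1 (r = (2 + 3) - 4 = 5 - 4 = 1)
(r*Y(5 + 3))*7 = (1*(5 + 3))*7 = (1*8)*7 = 8*7 = 56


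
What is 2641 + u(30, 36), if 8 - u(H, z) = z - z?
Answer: 2649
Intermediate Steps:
u(H, z) = 8 (u(H, z) = 8 - (z - z) = 8 - 1*0 = 8 + 0 = 8)
2641 + u(30, 36) = 2641 + 8 = 2649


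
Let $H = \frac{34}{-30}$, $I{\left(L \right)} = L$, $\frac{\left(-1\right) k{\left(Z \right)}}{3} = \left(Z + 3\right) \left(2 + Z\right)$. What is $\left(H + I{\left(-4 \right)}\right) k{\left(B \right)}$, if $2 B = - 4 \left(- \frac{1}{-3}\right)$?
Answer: $\frac{2156}{45} \approx 47.911$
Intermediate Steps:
$B = - \frac{2}{3}$ ($B = \frac{\left(-4\right) \left(- \frac{1}{-3}\right)}{2} = \frac{\left(-4\right) \left(\left(-1\right) \left(- \frac{1}{3}\right)\right)}{2} = \frac{\left(-4\right) \frac{1}{3}}{2} = \frac{1}{2} \left(- \frac{4}{3}\right) = - \frac{2}{3} \approx -0.66667$)
$k{\left(Z \right)} = - 3 \left(2 + Z\right) \left(3 + Z\right)$ ($k{\left(Z \right)} = - 3 \left(Z + 3\right) \left(2 + Z\right) = - 3 \left(3 + Z\right) \left(2 + Z\right) = - 3 \left(2 + Z\right) \left(3 + Z\right)$)
$H = - \frac{17}{15}$ ($H = 34 \left(- \frac{1}{30}\right) = - \frac{17}{15} \approx -1.1333$)
$\left(H + I{\left(-4 \right)}\right) k{\left(B \right)} = \left(- \frac{17}{15} - 4\right) \left(-18 - -10 - 3 \left(- \frac{2}{3}\right)^{2}\right) = - \frac{77 \left(-18 + 10 - \frac{4}{3}\right)}{15} = \left(- \frac{77}{15}\right) \left(- \frac{28}{3}\right) = \frac{2156}{45}$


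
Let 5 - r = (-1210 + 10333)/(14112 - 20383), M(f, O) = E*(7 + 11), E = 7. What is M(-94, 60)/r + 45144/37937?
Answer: 15901553817/767806943 ≈ 20.710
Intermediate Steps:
M(f, O) = 126 (M(f, O) = 7*(7 + 11) = 7*18 = 126)
r = 40478/6271 (r = 5 - (-1210 + 10333)/(14112 - 20383) = 5 - 9123/(-6271) = 5 - 9123*(-1)/6271 = 5 - 1*(-9123/6271) = 5 + 9123/6271 = 40478/6271 ≈ 6.4548)
M(-94, 60)/r + 45144/37937 = 126/(40478/6271) + 45144/37937 = 126*(6271/40478) + 45144*(1/37937) = 395073/20239 + 45144/37937 = 15901553817/767806943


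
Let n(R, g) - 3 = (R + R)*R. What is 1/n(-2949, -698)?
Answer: 1/17393205 ≈ 5.7494e-8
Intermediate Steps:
n(R, g) = 3 + 2*R² (n(R, g) = 3 + (R + R)*R = 3 + (2*R)*R = 3 + 2*R²)
1/n(-2949, -698) = 1/(3 + 2*(-2949)²) = 1/(3 + 2*8696601) = 1/(3 + 17393202) = 1/17393205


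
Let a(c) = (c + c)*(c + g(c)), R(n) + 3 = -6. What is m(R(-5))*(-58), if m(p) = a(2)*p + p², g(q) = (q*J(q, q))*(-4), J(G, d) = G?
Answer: -33930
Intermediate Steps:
R(n) = -9 (R(n) = -3 - 6 = -9)
g(q) = -4*q² (g(q) = (q*q)*(-4) = q²*(-4) = -4*q²)
a(c) = 2*c*(c - 4*c²) (a(c) = (c + c)*(c - 4*c²) = (2*c)*(c - 4*c²) = 2*c*(c - 4*c²))
m(p) = p² - 56*p (m(p) = (2²*(2 - 8*2))*p + p² = (4*(2 - 16))*p + p² = (4*(-14))*p + p² = -56*p + p² = p² - 56*p)
m(R(-5))*(-58) = -9*(-56 - 9)*(-58) = -9*(-65)*(-58) = 585*(-58) = -33930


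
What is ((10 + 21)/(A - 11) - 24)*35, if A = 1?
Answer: -1897/2 ≈ -948.50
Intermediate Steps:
((10 + 21)/(A - 11) - 24)*35 = ((10 + 21)/(1 - 11) - 24)*35 = (31/(-10) - 24)*35 = (31*(-⅒) - 24)*35 = (-31/10 - 24)*35 = -271/10*35 = -1897/2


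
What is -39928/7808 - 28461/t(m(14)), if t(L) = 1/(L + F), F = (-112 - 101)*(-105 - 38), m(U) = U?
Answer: -846477048719/976 ≈ -8.6729e+8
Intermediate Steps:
F = 30459 (F = -213*(-143) = 30459)
t(L) = 1/(30459 + L) (t(L) = 1/(L + 30459) = 1/(30459 + L))
-39928/7808 - 28461/t(m(14)) = -39928/7808 - 28461/(1/(30459 + 14)) = -39928*1/7808 - 28461/(1/30473) = -4991/976 - 28461/1/30473 = -4991/976 - 28461*30473 = -4991/976 - 867292053 = -846477048719/976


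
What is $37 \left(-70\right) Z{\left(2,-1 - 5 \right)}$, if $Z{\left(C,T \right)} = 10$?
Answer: $-25900$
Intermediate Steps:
$37 \left(-70\right) Z{\left(2,-1 - 5 \right)} = 37 \left(-70\right) 10 = \left(-2590\right) 10 = -25900$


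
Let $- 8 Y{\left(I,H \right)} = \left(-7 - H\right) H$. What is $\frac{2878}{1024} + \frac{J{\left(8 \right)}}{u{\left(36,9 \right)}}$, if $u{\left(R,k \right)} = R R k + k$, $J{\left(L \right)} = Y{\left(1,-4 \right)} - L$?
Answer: $\frac{16792583}{5976576} \approx 2.8097$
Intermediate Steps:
$Y{\left(I,H \right)} = - \frac{H \left(-7 - H\right)}{8}$ ($Y{\left(I,H \right)} = - \frac{\left(-7 - H\right) H}{8} = - \frac{H \left(-7 - H\right)}{8}$)
$J{\left(L \right)} = - \frac{3}{2} - L$ ($J{\left(L \right)} = \frac{1}{8} \left(-4\right) \left(7 - 4\right) - L = \frac{1}{8} \left(-4\right) 3 - L = - \frac{3}{2} - L$)
$u{\left(R,k \right)} = k + k R^{2}$ ($u{\left(R,k \right)} = R^{2} k + k = k R^{2} + k = k + k R^{2}$)
$\frac{2878}{1024} + \frac{J{\left(8 \right)}}{u{\left(36,9 \right)}} = \frac{2878}{1024} + \frac{- \frac{3}{2} - 8}{9 \left(1 + 36^{2}\right)} = 2878 \cdot \frac{1}{1024} + \frac{- \frac{3}{2} - 8}{9 \left(1 + 1296\right)} = \frac{1439}{512} - \frac{19}{2 \cdot 9 \cdot 1297} = \frac{1439}{512} - \frac{19}{2 \cdot 11673} = \frac{1439}{512} - \frac{19}{23346} = \frac{16792583}{5976576}$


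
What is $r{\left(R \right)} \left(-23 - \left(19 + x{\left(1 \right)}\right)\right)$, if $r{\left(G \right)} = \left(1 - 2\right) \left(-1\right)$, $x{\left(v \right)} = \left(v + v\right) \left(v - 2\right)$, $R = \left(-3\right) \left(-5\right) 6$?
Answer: $-40$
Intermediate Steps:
$R = 90$ ($R = 15 \cdot 6 = 90$)
$x{\left(v \right)} = 2 v \left(-2 + v\right)$
$r{\left(G \right)} = 1$ ($r{\left(G \right)} = \left(-1\right) \left(-1\right) = 1$)
$r{\left(R \right)} \left(-23 - \left(19 + x{\left(1 \right)}\right)\right) = 1 \left(-23 - \left(19 + 2 \cdot 1 \left(-2 + 1\right)\right)\right) = 1 \left(-23 - \left(19 + 2 \cdot 1 \left(-1\right)\right)\right) = 1 \left(-23 - 17\right) = 1 \left(-40\right) = -40$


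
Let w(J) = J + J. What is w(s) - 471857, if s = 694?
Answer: -470469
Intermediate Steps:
w(J) = 2*J
w(s) - 471857 = 2*694 - 471857 = 1388 - 471857 = -470469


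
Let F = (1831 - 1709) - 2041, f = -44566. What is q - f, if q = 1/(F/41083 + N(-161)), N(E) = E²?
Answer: 47458802453667/1064910524 ≈ 44566.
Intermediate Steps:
F = -1919 (F = 122 - 2041 = -1919)
q = 41083/1064910524 (q = 1/(-1919/41083 + (-161)²) = 1/(-1919*1/41083 + 25921) = 1/(-1919/41083 + 25921) = 1/(1064910524/41083) = 41083/1064910524 ≈ 3.8579e-5)
q - f = 41083/1064910524 - 1*(-44566) = 41083/1064910524 + 44566 = 47458802453667/1064910524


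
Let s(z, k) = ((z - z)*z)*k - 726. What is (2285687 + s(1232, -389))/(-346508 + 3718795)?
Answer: 2284961/3372287 ≈ 0.67757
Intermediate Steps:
s(z, k) = -726 (s(z, k) = (0*z)*k - 726 = 0*k - 726 = 0 - 726 = -726)
(2285687 + s(1232, -389))/(-346508 + 3718795) = (2285687 - 726)/(-346508 + 3718795) = 2284961/3372287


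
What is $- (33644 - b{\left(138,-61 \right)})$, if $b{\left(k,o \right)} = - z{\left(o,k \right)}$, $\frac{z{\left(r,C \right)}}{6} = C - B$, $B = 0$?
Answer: $-34472$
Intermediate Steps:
$z{\left(r,C \right)} = 6 C$ ($z{\left(r,C \right)} = 6 \left(C - 0\right) = 6 \left(C + 0\right) = 6 C$)
$b{\left(k,o \right)} = - 6 k$
$- (33644 - b{\left(138,-61 \right)}) = - (33644 - \left(-6\right) 138) = - (33644 - -828) = - (33644 + 828) = \left(-1\right) 34472 = -34472$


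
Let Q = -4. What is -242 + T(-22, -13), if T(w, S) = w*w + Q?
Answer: 238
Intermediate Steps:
T(w, S) = -4 + w² (T(w, S) = w*w - 4 = w² - 4 = -4 + w²)
-242 + T(-22, -13) = -242 + (-4 + (-22)²) = -242 + (-4 + 484) = -242 + 480 = 238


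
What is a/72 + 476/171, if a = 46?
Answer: 2341/684 ≈ 3.4225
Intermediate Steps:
a/72 + 476/171 = 46/72 + 476/171 = 46*(1/72) + 476*(1/171) = 23/36 + 476/171 = 2341/684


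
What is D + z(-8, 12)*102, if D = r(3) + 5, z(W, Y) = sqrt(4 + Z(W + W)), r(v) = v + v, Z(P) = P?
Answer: 11 + 204*I*sqrt(3) ≈ 11.0 + 353.34*I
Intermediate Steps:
r(v) = 2*v
z(W, Y) = sqrt(4 + 2*W) (z(W, Y) = sqrt(4 + (W + W)) = sqrt(4 + 2*W))
D = 11 (D = 2*3 + 5 = 6 + 5 = 11)
D + z(-8, 12)*102 = 11 + sqrt(4 + 2*(-8))*102 = 11 + sqrt(4 - 16)*102 = 11 + sqrt(-12)*102 = 11 + (2*I*sqrt(3))*102 = 11 + 204*I*sqrt(3)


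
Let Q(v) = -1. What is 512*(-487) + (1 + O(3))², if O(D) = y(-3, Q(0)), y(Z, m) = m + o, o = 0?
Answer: -249344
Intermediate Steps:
y(Z, m) = m (y(Z, m) = m + 0 = m)
O(D) = -1
512*(-487) + (1 + O(3))² = 512*(-487) + (1 - 1)² = -249344 + 0² = -249344 + 0 = -249344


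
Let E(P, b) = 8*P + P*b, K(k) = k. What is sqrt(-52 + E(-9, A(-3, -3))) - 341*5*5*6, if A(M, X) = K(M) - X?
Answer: -51150 + 2*I*sqrt(31) ≈ -51150.0 + 11.136*I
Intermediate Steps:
A(M, X) = M - X
sqrt(-52 + E(-9, A(-3, -3))) - 341*5*5*6 = sqrt(-52 - 9*(8 + (-3 - 1*(-3)))) - 341*5*5*6 = sqrt(-52 - 9*(8 + (-3 + 3))) - 8525*6 = sqrt(-52 - 9*(8 + 0)) - 341*150 = sqrt(-52 - 9*8) - 51150 = sqrt(-52 - 72) - 51150 = sqrt(-124) - 51150 = 2*I*sqrt(31) - 51150 = -51150 + 2*I*sqrt(31)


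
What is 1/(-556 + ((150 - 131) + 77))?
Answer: -1/460 ≈ -0.0021739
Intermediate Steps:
1/(-556 + ((150 - 131) + 77)) = 1/(-556 + (19 + 77)) = 1/(-556 + 96) = 1/(-460) = -1/460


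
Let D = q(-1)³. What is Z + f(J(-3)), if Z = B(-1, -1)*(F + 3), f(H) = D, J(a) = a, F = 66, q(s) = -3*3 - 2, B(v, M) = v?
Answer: -1400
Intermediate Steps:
q(s) = -11 (q(s) = -9 - 2 = -11)
D = -1331 (D = (-11)³ = -1331)
f(H) = -1331
Z = -69 (Z = -(66 + 3) = -1*69 = -69)
Z + f(J(-3)) = -69 - 1331 = -1400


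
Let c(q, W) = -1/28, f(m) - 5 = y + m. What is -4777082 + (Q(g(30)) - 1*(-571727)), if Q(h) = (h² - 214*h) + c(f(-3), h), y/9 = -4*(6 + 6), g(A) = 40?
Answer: -117944821/28 ≈ -4.2123e+6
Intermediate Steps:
y = -432 (y = 9*(-4*(6 + 6)) = 9*(-4*12) = 9*(-48) = -432)
f(m) = -427 + m (f(m) = 5 + (-432 + m) = -427 + m)
c(q, W) = -1/28 (c(q, W) = -1*1/28 = -1/28)
Q(h) = -1/28 + h² - 214*h (Q(h) = (h² - 214*h) - 1/28 = -1/28 + h² - 214*h)
-4777082 + (Q(g(30)) - 1*(-571727)) = -4777082 + ((-1/28 + 40² - 214*40) - 1*(-571727)) = -4777082 + ((-1/28 + 1600 - 8560) + 571727) = -4777082 + (-194881/28 + 571727) = -4777082 + 15813475/28 = -117944821/28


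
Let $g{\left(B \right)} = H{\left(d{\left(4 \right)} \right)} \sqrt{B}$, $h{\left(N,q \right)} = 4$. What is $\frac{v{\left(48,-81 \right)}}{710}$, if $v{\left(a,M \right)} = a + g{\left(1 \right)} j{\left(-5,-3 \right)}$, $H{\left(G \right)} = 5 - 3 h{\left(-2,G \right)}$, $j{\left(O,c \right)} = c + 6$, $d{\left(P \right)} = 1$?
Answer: $\frac{27}{710} \approx 0.038028$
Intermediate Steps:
$j{\left(O,c \right)} = 6 + c$
$H{\left(G \right)} = -7$ ($H{\left(G \right)} = 5 - 12 = -7$)
$g{\left(B \right)} = - 7 \sqrt{B}$
$v{\left(a,M \right)} = -21 + a$ ($v{\left(a,M \right)} = a + - 7 \sqrt{1} \left(6 - 3\right) = a + \left(-7\right) 1 \cdot 3 = a - 21 = -21 + a$)
$\frac{v{\left(48,-81 \right)}}{710} = \frac{-21 + 48}{710} = 27 \cdot \frac{1}{710} = \frac{27}{710}$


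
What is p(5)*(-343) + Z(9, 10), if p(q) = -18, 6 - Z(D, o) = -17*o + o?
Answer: 6340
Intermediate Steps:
Z(D, o) = 6 + 16*o (Z(D, o) = 6 - (-17*o + o) = 6 - (-16)*o = 6 + 16*o)
p(5)*(-343) + Z(9, 10) = -18*(-343) + (6 + 16*10) = 6174 + (6 + 160) = 6174 + 166 = 6340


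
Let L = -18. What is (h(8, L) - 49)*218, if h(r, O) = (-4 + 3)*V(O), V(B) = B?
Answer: -6758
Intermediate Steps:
h(r, O) = -O (h(r, O) = (-4 + 3)*O = -O)
(h(8, L) - 49)*218 = (-1*(-18) - 49)*218 = (18 - 49)*218 = -31*218 = -6758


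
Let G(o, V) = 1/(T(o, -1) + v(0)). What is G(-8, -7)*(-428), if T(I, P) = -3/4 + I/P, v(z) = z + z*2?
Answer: -1712/29 ≈ -59.034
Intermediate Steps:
v(z) = 3*z (v(z) = z + 2*z = 3*z)
T(I, P) = -¾ + I/P (T(I, P) = -3*¼ + I/P = -¾ + I/P)
G(o, V) = 1/(-¾ - o) (G(o, V) = 1/((-¾ + o/(-1)) + 3*0) = 1/((-¾ + o*(-1)) + 0) = 1/((-¾ - o) + 0) = 1/(-¾ - o))
G(-8, -7)*(-428) = (4/(-3 - 4*(-8)))*(-428) = (4/(-3 + 32))*(-428) = (4/29)*(-428) = -1712/29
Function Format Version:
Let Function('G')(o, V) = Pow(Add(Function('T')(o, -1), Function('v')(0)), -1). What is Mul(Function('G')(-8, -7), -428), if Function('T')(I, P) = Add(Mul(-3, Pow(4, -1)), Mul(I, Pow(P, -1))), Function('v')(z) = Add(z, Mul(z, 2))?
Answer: Rational(-1712, 29) ≈ -59.034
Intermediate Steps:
Function('v')(z) = Mul(3, z) (Function('v')(z) = Add(z, Mul(2, z)) = Mul(3, z))
Function('T')(I, P) = Add(Rational(-3, 4), Mul(I, Pow(P, -1))) (Function('T')(I, P) = Add(Mul(-3, Rational(1, 4)), Mul(I, Pow(P, -1))) = Add(Rational(-3, 4), Mul(I, Pow(P, -1))))
Function('G')(o, V) = Pow(Add(Rational(-3, 4), Mul(-1, o)), -1) (Function('G')(o, V) = Pow(Add(Add(Rational(-3, 4), Mul(o, Pow(-1, -1))), Mul(3, 0)), -1) = Pow(Add(Add(Rational(-3, 4), Mul(o, -1)), 0), -1) = Pow(Add(Add(Rational(-3, 4), Mul(-1, o)), 0), -1) = Pow(Add(Rational(-3, 4), Mul(-1, o)), -1))
Mul(Function('G')(-8, -7), -428) = Mul(Mul(4, Pow(Add(-3, Mul(-4, -8)), -1)), -428) = Mul(Mul(4, Pow(Add(-3, 32), -1)), -428) = Mul(Mul(4, Pow(29, -1)), -428) = Mul(Mul(4, Rational(1, 29)), -428) = Mul(Rational(4, 29), -428) = Rational(-1712, 29)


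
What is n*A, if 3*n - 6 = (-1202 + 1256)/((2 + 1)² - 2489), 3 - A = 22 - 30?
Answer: 27181/1240 ≈ 21.920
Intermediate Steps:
A = 11 (A = 3 - (22 - 30) = 3 - 1*(-8) = 3 + 8 = 11)
n = 2471/1240 (n = 2 + ((-1202 + 1256)/((2 + 1)² - 2489))/3 = 2 + (54/(3² - 2489))/3 = 2 + (54/(9 - 2489))/3 = 2 + (54/(-2480))/3 = 2 + (54*(-1/2480))/3 = 2 + (⅓)*(-27/1240) = 2 - 9/1240 = 2471/1240 ≈ 1.9927)
n*A = (2471/1240)*11 = 27181/1240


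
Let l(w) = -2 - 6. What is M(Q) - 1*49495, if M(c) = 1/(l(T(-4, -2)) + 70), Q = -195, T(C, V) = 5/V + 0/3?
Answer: -3068689/62 ≈ -49495.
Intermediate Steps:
T(C, V) = 5/V (T(C, V) = 5/V + 0*(1/3) = 5/V + 0 = 5/V)
l(w) = -8
M(c) = 1/62 (M(c) = 1/(-8 + 70) = 1/62)
M(Q) - 1*49495 = 1/62 - 1*49495 = 1/62 - 49495 = -3068689/62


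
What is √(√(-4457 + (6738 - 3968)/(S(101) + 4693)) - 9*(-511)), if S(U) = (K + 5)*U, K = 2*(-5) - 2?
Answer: √(18267453351 + 11958*I*√491685058)/1993 ≈ 67.818 + 0.49217*I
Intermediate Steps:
K = -12 (K = -10 - 2 = -12)
S(U) = -7*U (S(U) = (-12 + 5)*U = -7*U)
√(√(-4457 + (6738 - 3968)/(S(101) + 4693)) - 9*(-511)) = √(√(-4457 + (6738 - 3968)/(-7*101 + 4693)) - 9*(-511)) = √(√(-4457 + 2770/(-707 + 4693)) + 4599) = √(√(-4457 + 2770/3986) + 4599) = √(√(-4457 + 2770*(1/3986)) + 4599) = √(√(-4457 + 1385/1993) + 4599) = √(√(-8881416/1993) + 4599) = √(6*I*√491685058/1993 + 4599) = √(4599 + 6*I*√491685058/1993)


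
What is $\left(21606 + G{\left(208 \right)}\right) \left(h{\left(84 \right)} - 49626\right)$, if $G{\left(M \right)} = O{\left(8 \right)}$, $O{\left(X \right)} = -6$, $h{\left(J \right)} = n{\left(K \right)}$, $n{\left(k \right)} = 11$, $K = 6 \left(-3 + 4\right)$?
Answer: $-1071684000$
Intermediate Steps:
$K = 6$ ($K = 6 \cdot 1 = 6$)
$h{\left(J \right)} = 11$
$G{\left(M \right)} = -6$
$\left(21606 + G{\left(208 \right)}\right) \left(h{\left(84 \right)} - 49626\right) = \left(21606 - 6\right) \left(11 - 49626\right) = 21600 \left(-49615\right) = -1071684000$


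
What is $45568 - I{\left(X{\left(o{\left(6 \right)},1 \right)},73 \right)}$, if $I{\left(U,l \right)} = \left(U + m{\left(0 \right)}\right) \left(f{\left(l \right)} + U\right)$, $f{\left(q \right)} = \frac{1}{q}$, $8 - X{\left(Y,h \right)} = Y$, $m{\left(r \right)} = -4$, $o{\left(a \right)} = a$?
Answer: $\frac{3326758}{73} \approx 45572.0$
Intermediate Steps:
$X{\left(Y,h \right)} = 8 - Y$
$I{\left(U,l \right)} = \left(-4 + U\right) \left(U + \frac{1}{l}\right)$ ($I{\left(U,l \right)} = \left(U - 4\right) \left(\frac{1}{l} + U\right) = \left(-4 + U\right) \left(U + \frac{1}{l}\right)$)
$45568 - I{\left(X{\left(o{\left(6 \right)},1 \right)},73 \right)} = 45568 - \frac{-4 + \left(8 - 6\right) + \left(8 - 6\right) 73 \left(-4 + \left(8 - 6\right)\right)}{73} = 45568 - \frac{-4 + 2 + 2 \cdot 73 \left(-4 + 2\right)}{73} = 45568 - \frac{-4 + 2 + 2 \cdot 73 \left(-2\right)}{73} = 45568 - \frac{-4 + 2 - 292}{73} = 45568 - \frac{1}{73} \left(-294\right) = 45568 - - \frac{294}{73} = 45568 + \frac{294}{73} = \frac{3326758}{73}$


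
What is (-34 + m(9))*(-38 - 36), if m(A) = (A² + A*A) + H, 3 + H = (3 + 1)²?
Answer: -10434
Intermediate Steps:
H = 13 (H = -3 + (3 + 1)² = -3 + 4² = -3 + 16 = 13)
m(A) = 13 + 2*A² (m(A) = (A² + A*A) + 13 = (A² + A²) + 13 = 2*A² + 13 = 13 + 2*A²)
(-34 + m(9))*(-38 - 36) = (-34 + (13 + 2*9²))*(-38 - 36) = (-34 + (13 + 2*81))*(-74) = (-34 + (13 + 162))*(-74) = (-34 + 175)*(-74) = 141*(-74) = -10434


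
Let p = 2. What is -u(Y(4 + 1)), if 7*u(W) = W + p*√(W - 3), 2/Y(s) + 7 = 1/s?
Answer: 5/119 - 4*I*√238/119 ≈ 0.042017 - 0.51856*I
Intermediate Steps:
Y(s) = 2/(-7 + 1/s)
u(W) = W/7 + 2*√(-3 + W)/7 (u(W) = (W + 2*√(W - 3))/7 = (W + 2*√(-3 + W))/7 = W/7 + 2*√(-3 + W)/7)
-u(Y(4 + 1)) = -((-2*(4 + 1)/(-1 + 7*(4 + 1)))/7 + 2*√(-3 - 2*(4 + 1)/(-1 + 7*(4 + 1)))/7) = -((-2*5/(-1 + 7*5))/7 + 2*√(-3 - 2*5/(-1 + 7*5))/7) = -((-2*5/(-1 + 35))/7 + 2*√(-3 - 2*5/(-1 + 35))/7) = -((-2*5/34)/7 + 2*√(-3 - 2*5/34)/7) = -((-2*5*1/34)/7 + 2*√(-3 - 2*5*1/34)/7) = -((⅐)*(-5/17) + 2*√(-3 - 5/17)/7) = -(-5/119 + 2*√(-56/17)/7) = -(-5/119 + 2*(2*I*√238/17)/7) = -(-5/119 + 4*I*√238/119) = 5/119 - 4*I*√238/119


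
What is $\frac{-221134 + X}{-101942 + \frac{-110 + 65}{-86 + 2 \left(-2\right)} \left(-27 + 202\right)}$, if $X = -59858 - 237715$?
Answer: $\frac{1037414}{203709} \approx 5.0926$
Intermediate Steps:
$X = -297573$ ($X = -59858 - 237715 = -297573$)
$\frac{-221134 + X}{-101942 + \frac{-110 + 65}{-86 + 2 \left(-2\right)} \left(-27 + 202\right)} = \frac{-221134 - 297573}{-101942 + \frac{-110 + 65}{-86 + 2 \left(-2\right)} \left(-27 + 202\right)} = - \frac{518707}{-101942 + - \frac{45}{-86 - 4} \cdot 175} = - \frac{518707}{-101942 + - \frac{45}{-90} \cdot 175} = - \frac{518707}{-101942 + \left(-45\right) \left(- \frac{1}{90}\right) 175} = - \frac{518707}{-101942 + \frac{1}{2} \cdot 175} = - \frac{518707}{-101942 + \frac{175}{2}} = - \frac{518707}{- \frac{203709}{2}} = \left(-518707\right) \left(- \frac{2}{203709}\right) = \frac{1037414}{203709}$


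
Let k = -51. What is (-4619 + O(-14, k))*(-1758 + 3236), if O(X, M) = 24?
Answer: -6791410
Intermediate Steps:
(-4619 + O(-14, k))*(-1758 + 3236) = (-4619 + 24)*(-1758 + 3236) = -4595*1478 = -6791410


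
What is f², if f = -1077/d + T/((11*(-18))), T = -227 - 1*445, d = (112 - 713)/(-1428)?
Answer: 2568993148375696/393347889 ≈ 6.5311e+6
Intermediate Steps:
d = 601/1428 (d = -601*(-1/1428) = 601/1428 ≈ 0.42087)
T = -672 (T = -227 - 445 = -672)
f = -50685236/19833 (f = -1077/601/1428 - 672/(11*(-18)) = -1077*1428/601 - 672/(-198) = -1537956/601 - 672*(-1/198) = -1537956/601 + 112/33 = -50685236/19833 ≈ -2555.6)
f² = (-50685236/19833)² = 2568993148375696/393347889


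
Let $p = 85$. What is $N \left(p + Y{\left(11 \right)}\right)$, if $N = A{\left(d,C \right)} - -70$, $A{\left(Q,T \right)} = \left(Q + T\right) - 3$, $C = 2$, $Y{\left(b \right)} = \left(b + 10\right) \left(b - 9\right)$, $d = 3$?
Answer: $9144$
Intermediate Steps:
$Y{\left(b \right)} = \left(-9 + b\right) \left(10 + b\right)$ ($Y{\left(b \right)} = \left(10 + b\right) \left(-9 + b\right) = \left(-9 + b\right) \left(10 + b\right)$)
$A{\left(Q,T \right)} = -3 + Q + T$
$N = 72$ ($N = \left(-3 + 3 + 2\right) - -70 = 2 + 70 = 72$)
$N \left(p + Y{\left(11 \right)}\right) = 72 \left(85 + \left(-90 + 11 + 11^{2}\right)\right) = 72 \left(85 + \left(-90 + 11 + 121\right)\right) = 72 \left(85 + 42\right) = 72 \cdot 127 = 9144$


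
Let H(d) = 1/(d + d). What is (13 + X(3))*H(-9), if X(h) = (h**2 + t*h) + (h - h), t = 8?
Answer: -23/9 ≈ -2.5556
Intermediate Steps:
X(h) = h**2 + 8*h (X(h) = (h**2 + 8*h) + (h - h) = (h**2 + 8*h) + 0 = h**2 + 8*h)
H(d) = 1/(2*d)
(13 + X(3))*H(-9) = (13 + 3*(8 + 3))*((1/2)/(-9)) = (13 + 3*11)*((1/2)*(-1/9)) = (13 + 33)*(-1/18) = 46*(-1/18) = -23/9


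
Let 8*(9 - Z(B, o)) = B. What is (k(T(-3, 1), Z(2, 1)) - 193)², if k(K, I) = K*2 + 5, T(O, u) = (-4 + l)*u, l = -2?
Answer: 40000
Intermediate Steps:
Z(B, o) = 9 - B/8
T(O, u) = -6*u (T(O, u) = (-4 - 2)*u = -6*u)
k(K, I) = 5 + 2*K (k(K, I) = 2*K + 5 = 5 + 2*K)
(k(T(-3, 1), Z(2, 1)) - 193)² = ((5 + 2*(-6*1)) - 193)² = ((5 + 2*(-6)) - 193)² = ((5 - 12) - 193)² = (-7 - 193)² = (-200)² = 40000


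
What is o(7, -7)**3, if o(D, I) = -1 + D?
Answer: 216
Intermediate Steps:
o(7, -7)**3 = (-1 + 7)**3 = 6**3 = 216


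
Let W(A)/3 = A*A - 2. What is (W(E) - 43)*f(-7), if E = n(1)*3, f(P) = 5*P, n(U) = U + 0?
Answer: 770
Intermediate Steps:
n(U) = U
E = 3 (E = 1*3 = 3)
W(A) = -6 + 3*A**2 (W(A) = 3*(A*A - 2) = 3*(A**2 - 2) = 3*(-2 + A**2) = -6 + 3*A**2)
(W(E) - 43)*f(-7) = ((-6 + 3*3**2) - 43)*(5*(-7)) = ((-6 + 3*9) - 43)*(-35) = ((-6 + 27) - 43)*(-35) = (21 - 43)*(-35) = -22*(-35) = 770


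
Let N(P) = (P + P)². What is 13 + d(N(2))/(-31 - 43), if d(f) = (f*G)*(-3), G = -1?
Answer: 457/37 ≈ 12.351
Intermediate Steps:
N(P) = 4*P² (N(P) = (2*P)² = 4*P²)
d(f) = 3*f (d(f) = (f*(-1))*(-3) = -f*(-3) = 3*f)
13 + d(N(2))/(-31 - 43) = 13 + (3*(4*2²))/(-31 - 43) = 13 + (3*(4*4))/(-74) = 13 + (3*16)*(-1/74) = 13 + 48*(-1/74) = 13 - 24/37 = 457/37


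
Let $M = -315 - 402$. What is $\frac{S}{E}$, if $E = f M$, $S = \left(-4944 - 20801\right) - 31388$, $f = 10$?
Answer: $\frac{57133}{7170} \approx 7.9683$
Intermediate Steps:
$S = -57133$ ($S = -25745 - 31388 = -57133$)
$M = -717$
$E = -7170$ ($E = 10 \left(-717\right) = -7170$)
$\frac{S}{E} = - \frac{57133}{-7170} = \left(-57133\right) \left(- \frac{1}{7170}\right) = \frac{57133}{7170}$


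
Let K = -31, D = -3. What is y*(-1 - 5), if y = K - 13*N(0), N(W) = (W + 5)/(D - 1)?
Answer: 177/2 ≈ 88.500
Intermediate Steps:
N(W) = -5/4 - W/4 (N(W) = (W + 5)/(-3 - 1) = (5 + W)/(-4) = (5 + W)*(-¼) = -5/4 - W/4)
y = -59/4 (y = -31 - 13*(-5/4 - ¼*0) = -31 - 13*(-5/4 + 0) = -31 - 13*(-5/4) = -31 + 65/4 = -59/4 ≈ -14.750)
y*(-1 - 5) = -59*(-1 - 5)/4 = -59/4*(-6) = 177/2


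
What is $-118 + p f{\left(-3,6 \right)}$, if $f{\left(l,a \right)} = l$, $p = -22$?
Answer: $-52$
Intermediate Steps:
$-118 + p f{\left(-3,6 \right)} = -118 - -66 = -118 + 66 = -52$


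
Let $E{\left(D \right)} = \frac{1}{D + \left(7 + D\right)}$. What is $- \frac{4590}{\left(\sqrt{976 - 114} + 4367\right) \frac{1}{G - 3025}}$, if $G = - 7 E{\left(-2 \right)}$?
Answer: $\frac{20227157940}{6356609} - \frac{4631820 \sqrt{862}}{6356609} \approx 3160.7$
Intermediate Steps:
$E{\left(D \right)} = \frac{1}{7 + 2 D}$
$G = - \frac{7}{3}$ ($G = - \frac{7}{7 + 2 \left(-2\right)} = - \frac{7}{7 - 4} = - \frac{7}{3} \approx -2.3333$)
$- \frac{4590}{\left(\sqrt{976 - 114} + 4367\right) \frac{1}{G - 3025}} = - \frac{4590}{\left(\sqrt{976 - 114} + 4367\right) \frac{1}{- \frac{7}{3} - 3025}} = - \frac{4590}{\left(\sqrt{862} + 4367\right) \frac{1}{- \frac{9082}{3}}} = - \frac{4590}{\left(4367 + \sqrt{862}\right) \left(- \frac{3}{9082}\right)} = - \frac{4590}{- \frac{13101}{9082} - \frac{3 \sqrt{862}}{9082}}$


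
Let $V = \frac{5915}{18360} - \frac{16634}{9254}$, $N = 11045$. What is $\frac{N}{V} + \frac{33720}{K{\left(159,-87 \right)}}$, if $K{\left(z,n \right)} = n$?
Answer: $- \frac{5723837155840}{726922207} \approx -7874.1$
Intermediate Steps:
$V = - \frac{25066283}{16990344}$ ($V = 5915 \cdot \frac{1}{18360} - \frac{8317}{4627} = \frac{1183}{3672} - \frac{8317}{4627} = - \frac{25066283}{16990344} \approx -1.4753$)
$\frac{N}{V} + \frac{33720}{K{\left(159,-87 \right)}} = \frac{11045}{- \frac{25066283}{16990344}} + \frac{33720}{-87} = 11045 \left(- \frac{16990344}{25066283}\right) + 33720 \left(- \frac{1}{87}\right) = - \frac{187658349480}{25066283} - \frac{11240}{29} = - \frac{5723837155840}{726922207}$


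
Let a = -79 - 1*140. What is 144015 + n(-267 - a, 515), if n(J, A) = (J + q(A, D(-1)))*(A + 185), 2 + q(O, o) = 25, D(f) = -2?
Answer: 126515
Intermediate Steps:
a = -219 (a = -79 - 140 = -219)
q(O, o) = 23 (q(O, o) = -2 + 25 = 23)
n(J, A) = (23 + J)*(185 + A) (n(J, A) = (J + 23)*(A + 185) = (23 + J)*(185 + A))
144015 + n(-267 - a, 515) = 144015 + (4255 + 23*515 + 185*(-267 - 1*(-219)) + 515*(-267 - 1*(-219))) = 144015 + (4255 + 11845 + 185*(-267 + 219) + 515*(-267 + 219)) = 144015 + (4255 + 11845 + 185*(-48) + 515*(-48)) = 144015 + (4255 + 11845 - 8880 - 24720) = 144015 - 17500 = 126515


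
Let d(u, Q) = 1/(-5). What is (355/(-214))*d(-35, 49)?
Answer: 71/214 ≈ 0.33178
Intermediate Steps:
d(u, Q) = -⅕
(355/(-214))*d(-35, 49) = (355/(-214))*(-⅕) = (355*(-1/214))*(-⅕) = -355/214*(-⅕) = 71/214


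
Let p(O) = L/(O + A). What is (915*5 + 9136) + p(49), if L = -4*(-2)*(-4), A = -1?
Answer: 41131/3 ≈ 13710.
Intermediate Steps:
L = -32 (L = 8*(-4) = -32)
p(O) = -32/(-1 + O) (p(O) = -32/(O - 1) = -32/(-1 + O))
(915*5 + 9136) + p(49) = (915*5 + 9136) - 32/(-1 + 49) = (4575 + 9136) - 32/48 = 13711 - 32*1/48 = 13711 - ⅔ = 41131/3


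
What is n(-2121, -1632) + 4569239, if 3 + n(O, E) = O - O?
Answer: 4569236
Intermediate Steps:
n(O, E) = -3 (n(O, E) = -3 + (O - O) = -3 + 0 = -3)
n(-2121, -1632) + 4569239 = -3 + 4569239 = 4569236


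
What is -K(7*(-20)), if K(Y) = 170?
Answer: -170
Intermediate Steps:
-K(7*(-20)) = -1*170 = -170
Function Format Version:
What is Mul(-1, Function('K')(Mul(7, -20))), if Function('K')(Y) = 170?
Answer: -170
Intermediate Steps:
Mul(-1, Function('K')(Mul(7, -20))) = Mul(-1, 170) = -170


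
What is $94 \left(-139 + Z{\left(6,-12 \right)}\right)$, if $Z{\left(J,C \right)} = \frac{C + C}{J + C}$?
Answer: $-12690$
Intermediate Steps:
$Z{\left(J,C \right)} = \frac{2 C}{C + J}$
$94 \left(-139 + Z{\left(6,-12 \right)}\right) = 94 \left(-139 + 2 \left(-12\right) \frac{1}{-12 + 6}\right) = 94 \left(-139 + 2 \left(-12\right) \frac{1}{-6}\right) = 94 \left(-139 + 2 \left(-12\right) \left(- \frac{1}{6}\right)\right) = 94 \left(-139 + 4\right) = 94 \left(-135\right) = -12690$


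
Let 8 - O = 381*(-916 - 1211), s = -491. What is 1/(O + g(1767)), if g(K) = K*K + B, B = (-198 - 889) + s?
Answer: 1/3931106 ≈ 2.5438e-7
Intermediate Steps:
B = -1578 (B = (-198 - 889) - 491 = -1087 - 491 = -1578)
g(K) = -1578 + K**2 (g(K) = K*K - 1578 = K**2 - 1578 = -1578 + K**2)
O = 810395 (O = 8 - 381*(-916 - 1211) = 8 - 381*(-2127) = 8 - 1*(-810387) = 8 + 810387 = 810395)
1/(O + g(1767)) = 1/(810395 + (-1578 + 1767**2)) = 1/(810395 + (-1578 + 3122289)) = 1/(810395 + 3120711) = 1/3931106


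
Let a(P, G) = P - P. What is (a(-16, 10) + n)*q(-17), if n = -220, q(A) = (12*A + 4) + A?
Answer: 47740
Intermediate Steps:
a(P, G) = 0
q(A) = 4 + 13*A (q(A) = (4 + 12*A) + A = 4 + 13*A)
(a(-16, 10) + n)*q(-17) = (0 - 220)*(4 + 13*(-17)) = -220*(4 - 221) = -220*(-217) = 47740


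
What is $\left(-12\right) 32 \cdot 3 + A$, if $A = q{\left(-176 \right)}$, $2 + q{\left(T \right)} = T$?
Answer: $-1330$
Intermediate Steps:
$q{\left(T \right)} = -2 + T$
$A = -178$ ($A = -2 - 176 = -178$)
$\left(-12\right) 32 \cdot 3 + A = \left(-12\right) 32 \cdot 3 - 178 = \left(-384\right) 3 - 178 = -1152 - 178 = -1330$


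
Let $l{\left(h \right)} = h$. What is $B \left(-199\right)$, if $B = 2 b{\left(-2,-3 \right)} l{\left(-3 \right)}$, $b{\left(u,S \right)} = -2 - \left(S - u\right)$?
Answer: $-1194$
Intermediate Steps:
$b{\left(u,S \right)} = -2 + u - S$
$B = 6$ ($B = 2 \left(-2 - 2 - -3\right) \left(-3\right) = 2 \left(-2 - 2 + 3\right) \left(-3\right) = 2 \left(-1\right) \left(-3\right) = \left(-2\right) \left(-3\right) = 6$)
$B \left(-199\right) = 6 \left(-199\right) = -1194$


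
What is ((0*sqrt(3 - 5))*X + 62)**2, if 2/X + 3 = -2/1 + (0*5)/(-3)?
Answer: 3844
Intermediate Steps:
X = -2/5 (X = 2/(-3 + (-2/1 + (0*5)/(-3))) = 2/(-3 + (-2*1 + 0*(-1/3))) = 2/(-3 + (-2 + 0)) = 2/(-3 - 2) = 2/(-5) = 2*(-1/5) = -2/5 ≈ -0.40000)
((0*sqrt(3 - 5))*X + 62)**2 = ((0*sqrt(3 - 5))*(-2/5) + 62)**2 = ((0*sqrt(-2))*(-2/5) + 62)**2 = ((0*(I*sqrt(2)))*(-2/5) + 62)**2 = (0*(-2/5) + 62)**2 = (0 + 62)**2 = 62**2 = 3844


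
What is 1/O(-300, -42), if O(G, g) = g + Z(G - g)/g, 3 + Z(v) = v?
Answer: -14/501 ≈ -0.027944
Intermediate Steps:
Z(v) = -3 + v
O(G, g) = g + (-3 + G - g)/g (O(G, g) = g + (-3 + (G - g))/g = g + (-3 + G - g)/g)
1/O(-300, -42) = 1/((-3 - 300 + (-42)² - 1*(-42))/(-42)) = 1/(-(-3 - 300 + 1764 + 42)/42) = 1/(-1/42*1503) = 1/(-501/14) = -14/501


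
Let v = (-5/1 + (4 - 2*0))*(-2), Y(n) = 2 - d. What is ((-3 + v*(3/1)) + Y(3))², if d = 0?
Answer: 25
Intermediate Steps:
Y(n) = 2 (Y(n) = 2 - 1*0 = 2 + 0 = 2)
v = 2 (v = (-5*1 + (4 + 0))*(-2) = (-5 + 4)*(-2) = -1*(-2) = 2)
((-3 + v*(3/1)) + Y(3))² = ((-3 + 2*(3/1)) + 2)² = ((-3 + 2*(3*1)) + 2)² = ((-3 + 2*3) + 2)² = ((-3 + 6) + 2)² = (3 + 2)² = 5² = 25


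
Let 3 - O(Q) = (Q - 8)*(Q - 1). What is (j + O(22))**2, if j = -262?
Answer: 305809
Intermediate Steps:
O(Q) = 3 - (-1 + Q)*(-8 + Q) (O(Q) = 3 - (Q - 8)*(Q - 1) = 3 - (-8 + Q)*(-1 + Q) = 3 - (-1 + Q)*(-8 + Q))
(j + O(22))**2 = (-262 + (-5 - 1*22**2 + 9*22))**2 = (-262 + (-5 - 1*484 + 198))**2 = (-262 + (-5 - 484 + 198))**2 = (-262 - 291)**2 = (-553)**2 = 305809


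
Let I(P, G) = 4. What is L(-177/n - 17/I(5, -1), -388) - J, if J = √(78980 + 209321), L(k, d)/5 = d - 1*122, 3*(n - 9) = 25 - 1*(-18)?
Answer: -2550 - √288301 ≈ -3086.9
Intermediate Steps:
n = 70/3 (n = 9 + (25 - 1*(-18))/3 = 9 + (25 + 18)/3 = 9 + (⅓)*43 = 9 + 43/3 = 70/3 ≈ 23.333)
L(k, d) = -610 + 5*d (L(k, d) = 5*(d - 1*122) = 5*(d - 122) = 5*(-122 + d) = -610 + 5*d)
J = √288301 ≈ 536.94
L(-177/n - 17/I(5, -1), -388) - J = (-610 + 5*(-388)) - √288301 = (-610 - 1940) - √288301 = -2550 - √288301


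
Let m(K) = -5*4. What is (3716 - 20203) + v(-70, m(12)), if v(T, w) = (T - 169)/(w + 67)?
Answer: -775128/47 ≈ -16492.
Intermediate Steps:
m(K) = -20
v(T, w) = (-169 + T)/(67 + w)
(3716 - 20203) + v(-70, m(12)) = (3716 - 20203) + (-169 - 70)/(67 - 20) = -16487 - 239/47 = -775128/47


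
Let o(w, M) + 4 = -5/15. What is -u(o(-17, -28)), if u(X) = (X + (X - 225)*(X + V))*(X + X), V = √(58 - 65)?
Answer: 231530/27 - 17888*I*√7/9 ≈ 8575.2 - 5258.6*I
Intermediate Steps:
V = I*√7 (V = √(-7) = I*√7 ≈ 2.6458*I)
o(w, M) = -13/3 (o(w, M) = -4 - 5/15 = -4 + (1/15)*(-5) = -4 - ⅓ = -13/3)
u(X) = 2*X*(X + (-225 + X)*(X + I*√7)) (u(X) = (X + (X - 225)*(X + I*√7))*(X + X) = (X + (-225 + X)*(X + I*√7))*(2*X) = 2*X*(X + (-225 + X)*(X + I*√7)))
-u(o(-17, -28)) = -2*(-13)*((-13/3)² - 224*(-13/3) - 225*I*√7 + I*(-13/3)*√7)/3 = -2*(-13)*(169/9 + 2912/3 - 225*I*√7 - 13*I*√7/3)/3 = -2*(-13)*(8905/9 - 688*I*√7/3)/3 = -(-231530/27 + 17888*I*√7/9) = 231530/27 - 17888*I*√7/9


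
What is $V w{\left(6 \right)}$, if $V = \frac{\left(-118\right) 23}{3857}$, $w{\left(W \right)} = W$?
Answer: $- \frac{16284}{3857} \approx -4.2219$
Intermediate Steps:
$V = - \frac{2714}{3857}$ ($V = \left(-2714\right) \frac{1}{3857} = - \frac{2714}{3857} \approx -0.70366$)
$V w{\left(6 \right)} = \left(- \frac{2714}{3857}\right) 6 = - \frac{16284}{3857}$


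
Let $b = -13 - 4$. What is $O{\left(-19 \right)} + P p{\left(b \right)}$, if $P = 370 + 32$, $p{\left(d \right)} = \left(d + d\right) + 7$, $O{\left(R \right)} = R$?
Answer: $-10873$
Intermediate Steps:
$b = -17$ ($b = -13 - 4 = -17$)
$p{\left(d \right)} = 7 + 2 d$ ($p{\left(d \right)} = 2 d + 7 = 7 + 2 d$)
$P = 402$
$O{\left(-19 \right)} + P p{\left(b \right)} = -19 + 402 \left(7 + 2 \left(-17\right)\right) = -19 + 402 \left(7 - 34\right) = -19 + 402 \left(-27\right) = -19 - 10854 = -10873$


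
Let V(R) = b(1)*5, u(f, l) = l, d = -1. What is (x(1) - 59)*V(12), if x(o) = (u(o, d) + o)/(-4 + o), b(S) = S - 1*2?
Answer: 295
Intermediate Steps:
b(S) = -2 + S (b(S) = S - 2 = -2 + S)
x(o) = (-1 + o)/(-4 + o)
V(R) = -5 (V(R) = (-2 + 1)*5 = -1*5 = -5)
(x(1) - 59)*V(12) = ((-1 + 1)/(-4 + 1) - 59)*(-5) = (0/(-3) - 59)*(-5) = (-⅓*0 - 59)*(-5) = (0 - 59)*(-5) = -59*(-5) = 295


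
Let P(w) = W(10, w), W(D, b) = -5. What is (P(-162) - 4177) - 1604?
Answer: -5786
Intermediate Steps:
P(w) = -5
(P(-162) - 4177) - 1604 = (-5 - 4177) - 1604 = -4182 - 1604 = -5786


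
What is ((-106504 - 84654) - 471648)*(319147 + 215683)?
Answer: -354488532980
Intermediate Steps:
((-106504 - 84654) - 471648)*(319147 + 215683) = (-191158 - 471648)*534830 = -662806*534830 = -354488532980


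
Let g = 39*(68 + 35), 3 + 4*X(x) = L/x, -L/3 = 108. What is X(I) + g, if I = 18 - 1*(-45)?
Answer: 112419/28 ≈ 4015.0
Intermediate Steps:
I = 63 (I = 18 + 45 = 63)
L = -324 (L = -3*108 = -324)
X(x) = -3/4 - 81/x (X(x) = -3/4 + (-324/x)/4 = -3/4 - 81/x)
g = 4017 (g = 39*103 = 4017)
X(I) + g = (-3/4 - 81/63) + 4017 = (-3/4 - 81*1/63) + 4017 = (-3/4 - 9/7) + 4017 = -57/28 + 4017 = 112419/28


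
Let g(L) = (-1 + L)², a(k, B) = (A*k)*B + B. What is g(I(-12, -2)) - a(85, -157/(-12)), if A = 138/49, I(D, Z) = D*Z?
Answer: -1538251/588 ≈ -2616.1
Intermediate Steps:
A = 138/49 (A = 138*(1/49) = 138/49 ≈ 2.8163)
a(k, B) = B + 138*B*k/49 (a(k, B) = (138*k/49)*B + B = 138*B*k/49 + B = B + 138*B*k/49)
g(I(-12, -2)) - a(85, -157/(-12)) = (-1 - 12*(-2))² - (-157/(-12))*(49 + 138*85)/49 = (-1 + 24)² - (-157*(-1/12))*(49 + 11730)/49 = 23² - 157*11779/(49*12) = 529 - 1*1849303/588 = 529 - 1849303/588 = -1538251/588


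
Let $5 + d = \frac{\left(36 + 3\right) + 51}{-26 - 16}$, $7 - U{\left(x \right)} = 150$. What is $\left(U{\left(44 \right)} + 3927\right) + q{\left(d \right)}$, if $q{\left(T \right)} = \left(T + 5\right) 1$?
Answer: $\frac{26473}{7} \approx 3781.9$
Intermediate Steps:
$U{\left(x \right)} = -143$ ($U{\left(x \right)} = 7 - 150 = -143$)
$d = - \frac{50}{7}$ ($d = -5 + \frac{\left(36 + 3\right) + 51}{-26 - 16} = -5 + \frac{39 + 51}{-42} = -5 + 90 \left(- \frac{1}{42}\right) = -5 - \frac{15}{7} = - \frac{50}{7} \approx -7.1429$)
$q{\left(T \right)} = 5 + T$ ($q{\left(T \right)} = \left(5 + T\right) 1 = 5 + T$)
$\left(U{\left(44 \right)} + 3927\right) + q{\left(d \right)} = \left(-143 + 3927\right) + \left(5 - \frac{50}{7}\right) = 3784 - \frac{15}{7} = \frac{26473}{7}$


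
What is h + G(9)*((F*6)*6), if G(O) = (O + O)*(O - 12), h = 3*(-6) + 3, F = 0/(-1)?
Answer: -15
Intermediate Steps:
F = 0 (F = 0*(-1) = 0)
h = -15 (h = -18 + 3 = -15)
G(O) = 2*O*(-12 + O) (G(O) = (2*O)*(-12 + O) = 2*O*(-12 + O))
h + G(9)*((F*6)*6) = -15 + (2*9*(-12 + 9))*((0*6)*6) = -15 + (2*9*(-3))*(0*6) = -15 - 54*0 = -15 + 0 = -15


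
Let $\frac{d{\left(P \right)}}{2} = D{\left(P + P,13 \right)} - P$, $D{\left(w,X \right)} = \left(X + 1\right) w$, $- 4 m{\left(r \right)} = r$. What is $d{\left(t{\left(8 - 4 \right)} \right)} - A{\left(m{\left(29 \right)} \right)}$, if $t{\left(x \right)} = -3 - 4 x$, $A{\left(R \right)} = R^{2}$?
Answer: $- \frac{17257}{16} \approx -1078.6$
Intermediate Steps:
$m{\left(r \right)} = - \frac{r}{4}$
$D{\left(w,X \right)} = w \left(1 + X\right)$ ($D{\left(w,X \right)} = \left(1 + X\right) w = w \left(1 + X\right)$)
$d{\left(P \right)} = 54 P$ ($d{\left(P \right)} = 2 \left(\left(P + P\right) \left(1 + 13\right) - P\right) = 2 \left(2 P 14 - P\right) = 2 \left(28 P - P\right) = 2 \cdot 27 P = 54 P$)
$d{\left(t{\left(8 - 4 \right)} \right)} - A{\left(m{\left(29 \right)} \right)} = 54 \left(-3 - 4 \left(8 - 4\right)\right) - \left(\left(- \frac{1}{4}\right) 29\right)^{2} = 54 \left(-3 - 4 \left(8 - 4\right)\right) - \left(- \frac{29}{4}\right)^{2} = 54 \left(-3 - 16\right) - \frac{841}{16} = 54 \left(-19\right) - \frac{841}{16} = -1026 - \frac{841}{16} = - \frac{17257}{16}$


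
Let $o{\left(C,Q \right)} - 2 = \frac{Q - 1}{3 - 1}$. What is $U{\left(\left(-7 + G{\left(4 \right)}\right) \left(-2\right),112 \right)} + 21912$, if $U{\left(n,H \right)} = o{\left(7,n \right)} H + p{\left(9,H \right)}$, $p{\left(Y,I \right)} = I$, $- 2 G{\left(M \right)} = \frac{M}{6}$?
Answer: $\frac{69040}{3} \approx 23013.0$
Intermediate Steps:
$G{\left(M \right)} = - \frac{M}{12}$ ($G{\left(M \right)} = - \frac{M \frac{1}{6}}{2} = - \frac{\frac{1}{6} M}{2} = - \frac{M}{12}$)
$o{\left(C,Q \right)} = \frac{3}{2} + \frac{Q}{2}$ ($o{\left(C,Q \right)} = 2 + \frac{Q - 1}{3 - 1} = 2 + \frac{-1 + Q}{2} = 2 + \left(-1 + Q\right) \frac{1}{2} = 2 + \left(- \frac{1}{2} + \frac{Q}{2}\right) = \frac{3}{2} + \frac{Q}{2}$)
$U{\left(n,H \right)} = H + H \left(\frac{3}{2} + \frac{n}{2}\right)$ ($U{\left(n,H \right)} = \left(\frac{3}{2} + \frac{n}{2}\right) H + H = H \left(\frac{3}{2} + \frac{n}{2}\right) + H = H + H \left(\frac{3}{2} + \frac{n}{2}\right)$)
$U{\left(\left(-7 + G{\left(4 \right)}\right) \left(-2\right),112 \right)} + 21912 = \frac{1}{2} \cdot 112 \left(5 + \left(-7 - \frac{1}{3}\right) \left(-2\right)\right) + 21912 = \frac{1}{2} \cdot 112 \left(5 - - \frac{44}{3}\right) + 21912 = \frac{1}{2} \cdot 112 \left(5 + \frac{44}{3}\right) + 21912 = \frac{1}{2} \cdot 112 \cdot \frac{59}{3} + 21912 = \frac{3304}{3} + 21912 = \frac{69040}{3}$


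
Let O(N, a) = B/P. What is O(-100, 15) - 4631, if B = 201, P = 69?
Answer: -106446/23 ≈ -4628.1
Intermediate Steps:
O(N, a) = 67/23 (O(N, a) = 201/69 = 201*(1/69) = 67/23)
O(-100, 15) - 4631 = 67/23 - 4631 = -106446/23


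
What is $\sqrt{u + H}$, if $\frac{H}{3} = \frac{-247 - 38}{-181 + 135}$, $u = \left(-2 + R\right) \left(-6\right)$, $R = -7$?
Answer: $\frac{3 \sqrt{17066}}{46} \approx 8.5198$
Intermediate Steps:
$u = 54$ ($u = \left(-2 - 7\right) \left(-6\right) = \left(-9\right) \left(-6\right) = 54$)
$H = \frac{855}{46}$ ($H = 3 \frac{-247 - 38}{-181 + 135} = 3 \left(- \frac{285}{-46}\right) = 3 \left(\left(-285\right) \left(- \frac{1}{46}\right)\right) = 3 \cdot \frac{285}{46} = \frac{855}{46} \approx 18.587$)
$\sqrt{u + H} = \sqrt{54 + \frac{855}{46}} = \sqrt{\frac{3339}{46}} = \frac{3 \sqrt{17066}}{46}$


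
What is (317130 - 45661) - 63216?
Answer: 208253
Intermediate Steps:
(317130 - 45661) - 63216 = 271469 - 63216 = 208253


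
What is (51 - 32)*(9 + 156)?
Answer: 3135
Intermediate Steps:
(51 - 32)*(9 + 156) = 19*165 = 3135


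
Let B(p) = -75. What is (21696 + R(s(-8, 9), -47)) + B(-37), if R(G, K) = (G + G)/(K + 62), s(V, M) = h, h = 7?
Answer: 324329/15 ≈ 21622.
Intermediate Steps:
s(V, M) = 7
R(G, K) = 2*G/(62 + K) (R(G, K) = (2*G)/(62 + K) = 2*G/(62 + K))
(21696 + R(s(-8, 9), -47)) + B(-37) = (21696 + 2*7/(62 - 47)) - 75 = (21696 + 2*7/15) - 75 = (21696 + 2*7*(1/15)) - 75 = (21696 + 14/15) - 75 = 325454/15 - 75 = 324329/15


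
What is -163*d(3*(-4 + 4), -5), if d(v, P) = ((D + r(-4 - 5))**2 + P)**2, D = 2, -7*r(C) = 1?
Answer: -941488/2401 ≈ -392.12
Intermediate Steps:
r(C) = -1/7 (r(C) = -1/7*1 = -1/7)
d(v, P) = (169/49 + P)**2 (d(v, P) = ((2 - 1/7)**2 + P)**2 = ((13/7)**2 + P)**2 = (169/49 + P)**2)
-163*d(3*(-4 + 4), -5) = -163*(169 + 49*(-5))**2/2401 = -163*(169 - 245)**2/2401 = -163*(-76)**2/2401 = -163*5776/2401 = -941488/2401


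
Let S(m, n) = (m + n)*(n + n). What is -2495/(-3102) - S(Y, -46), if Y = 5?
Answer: -11698249/3102 ≈ -3771.2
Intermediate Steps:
S(m, n) = 2*n*(m + n) (S(m, n) = (m + n)*(2*n) = 2*n*(m + n))
-2495/(-3102) - S(Y, -46) = -2495/(-3102) - 2*(-46)*(5 - 46) = -2495*(-1/3102) - 2*(-46)*(-41) = 2495/3102 - 1*3772 = 2495/3102 - 3772 = -11698249/3102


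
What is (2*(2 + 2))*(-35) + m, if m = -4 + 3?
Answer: -281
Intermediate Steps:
m = -1
(2*(2 + 2))*(-35) + m = (2*(2 + 2))*(-35) - 1 = (2*4)*(-35) - 1 = 8*(-35) - 1 = -280 - 1 = -281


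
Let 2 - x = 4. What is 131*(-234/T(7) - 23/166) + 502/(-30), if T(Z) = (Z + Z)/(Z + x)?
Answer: -191429177/17430 ≈ -10983.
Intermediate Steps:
x = -2 (x = 2 - 1*4 = 2 - 4 = -2)
T(Z) = 2*Z/(-2 + Z) (T(Z) = (Z + Z)/(Z - 2) = (2*Z)/(-2 + Z) = 2*Z/(-2 + Z))
131*(-234/T(7) - 23/166) + 502/(-30) = 131*(-234/(2*7/(-2 + 7)) - 23/166) + 502/(-30) = 131*(-234/(2*7/5) - 23*1/166) + 502*(-1/30) = 131*(-234/(2*7*(⅕)) - 23/166) - 251/15 = 131*(-234/14/5 - 23/166) - 251/15 = 131*(-234*5/14 - 23/166) - 251/15 = 131*(-585/7 - 23/166) - 251/15 = 131*(-97271/1162) - 251/15 = -12742501/1162 - 251/15 = -191429177/17430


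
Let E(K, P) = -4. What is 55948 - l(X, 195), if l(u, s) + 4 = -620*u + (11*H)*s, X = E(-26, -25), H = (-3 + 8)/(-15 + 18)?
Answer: 49897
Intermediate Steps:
H = 5/3 ≈ 1.6667
X = -4
l(u, s) = -4 - 620*u + 55*s/3 (l(u, s) = -4 + (-620*u + (11*(5/3))*s) = -4 + (-620*u + 55*s/3) = -4 - 620*u + 55*s/3)
55948 - l(X, 195) = 55948 - (-4 - 620*(-4) + (55/3)*195) = 55948 - (-4 + 2480 + 3575) = 55948 - 1*6051 = 55948 - 6051 = 49897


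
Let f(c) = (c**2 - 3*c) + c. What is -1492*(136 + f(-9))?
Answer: -350620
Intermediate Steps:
f(c) = c**2 - 2*c
-1492*(136 + f(-9)) = -1492*(136 - 9*(-2 - 9)) = -1492*(136 - 9*(-11)) = -1492*(136 + 99) = -1492*235 = -350620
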